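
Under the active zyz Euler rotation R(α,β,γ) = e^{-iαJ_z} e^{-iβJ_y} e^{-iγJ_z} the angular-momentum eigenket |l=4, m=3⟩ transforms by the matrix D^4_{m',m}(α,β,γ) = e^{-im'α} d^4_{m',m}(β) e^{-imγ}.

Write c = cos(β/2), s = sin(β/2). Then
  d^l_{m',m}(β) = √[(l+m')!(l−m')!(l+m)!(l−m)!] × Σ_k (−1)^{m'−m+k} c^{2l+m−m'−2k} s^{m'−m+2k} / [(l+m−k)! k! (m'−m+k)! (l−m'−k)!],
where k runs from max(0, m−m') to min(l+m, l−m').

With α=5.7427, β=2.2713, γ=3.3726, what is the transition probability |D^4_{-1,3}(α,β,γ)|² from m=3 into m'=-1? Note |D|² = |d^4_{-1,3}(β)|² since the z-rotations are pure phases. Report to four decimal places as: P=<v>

D^4_{-1,3}(5.7427,2.2713,3.3726) = e^{-i·-1·5.7427}·d^4_{-1,3}(2.2713)·e^{-i·3·3.3726}. Compute d first:
With c≡cos(β/2)=0.421543 and s≡sin(β/2)=0.906808, N=[6·120·5040·1]^{1/2}=1904.940944
Admissible k: 4..5 (factorial args all ≥0)
  k=4: (−1)^0·1904.9409/(144)·0.4215^4·0.9068^4 = +0.282455
  k=5: (−1)^1·1904.9409/(240)·0.4215^2·0.9068^6 = -0.784237
d^4_{-1,3}(2.2713) = +0.282455 -0.784237 = -0.501782
|D^4_{-1,3}|² = |d^4_{-1,3}(β)|² = (-0.501782)² = 0.251785 (the z-rotation phases have unit modulus)

P=0.2518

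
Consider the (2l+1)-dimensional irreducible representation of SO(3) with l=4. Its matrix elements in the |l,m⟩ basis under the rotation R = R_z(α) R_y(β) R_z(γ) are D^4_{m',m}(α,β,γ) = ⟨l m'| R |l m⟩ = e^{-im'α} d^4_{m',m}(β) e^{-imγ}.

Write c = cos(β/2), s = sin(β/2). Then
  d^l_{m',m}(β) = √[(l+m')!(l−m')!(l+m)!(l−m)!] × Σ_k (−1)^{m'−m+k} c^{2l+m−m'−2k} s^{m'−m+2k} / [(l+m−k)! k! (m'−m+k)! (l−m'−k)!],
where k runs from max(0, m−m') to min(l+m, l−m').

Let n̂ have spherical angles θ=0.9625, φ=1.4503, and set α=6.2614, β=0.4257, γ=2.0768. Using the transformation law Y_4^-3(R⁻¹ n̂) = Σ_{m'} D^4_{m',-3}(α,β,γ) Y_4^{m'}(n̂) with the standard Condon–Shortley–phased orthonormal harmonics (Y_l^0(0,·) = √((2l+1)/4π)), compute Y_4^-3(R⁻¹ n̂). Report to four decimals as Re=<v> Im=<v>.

Need the full column D^4_{m',-3} for m'=−4..4 at α=6.2614, β=0.4257, γ=2.0768.
cos(β/2)=0.977433, sin(β/2)=0.211246
d^4_{-4,-3}: single k=1 term ⇒ +0.509264;  D = +0.504286-0.071027i
d^4_{-3,-3}: k∈[0..1] ⇒ +0.833097 -0.272395 = +0.560702;  D = +0.556794-0.066088i
d^4_{-2,-3}: k∈[0..1] ⇒ -0.673693 +0.094403 = -0.579289;  D = -0.576602+0.055732i
d^4_{-1,-3}: k∈[0..1] ⇒ +0.308866 -0.024045 = +0.284821;  D = +0.284030-0.021220i
d^4_{0,-3}: k∈[0..1] ⇒ -0.099510 +0.004648 = -0.094862;  D = -0.094730+0.005005i
d^4_{1,-3}: k∈[0..1] ⇒ +0.024045 -0.000674 = +0.023371;  D = +0.023360-0.000724i
d^4_{2,-3}: k∈[0..1] ⇒ -0.004410 +0.000069 = -0.004341;  D = -0.004341+0.000040i
d^4_{3,-3}: k∈[0..1] ⇒ +0.000594 -0.000004 = +0.000590;  D = +0.000590+0.000007i
d^4_{4,-3}: single k=0 term ⇒ -0.000052;  D = -0.000052-0.000002i
Y_4^{m'}(θ=0.9625,φ=1.4503) and Σ D·Y over m':
  (+0.5043-0.0710i)·(+0.1778+0.0930i)  (+0.5568-0.0661i)·(-0.1398+0.3697i)  (-0.5766+0.0557i)·(-0.2813-0.0691i)  (+0.2840-0.0212i)·(-0.0190+0.1572i)  (-0.0947+0.0050i)·(-0.3242+0.0000i)  (+0.0234-0.0007i)·(+0.0190+0.1572i)  (-0.0043+0.0000i)·(-0.2813+0.0691i)  (+0.0006+0.0000i)·(+0.1398+0.3697i)  (-0.0001-0.0000i)·(+0.1778-0.0930i)
Y_4^-3(R⁻¹ n̂) = +0.239439+0.320597i

Re=0.2394 Im=0.3206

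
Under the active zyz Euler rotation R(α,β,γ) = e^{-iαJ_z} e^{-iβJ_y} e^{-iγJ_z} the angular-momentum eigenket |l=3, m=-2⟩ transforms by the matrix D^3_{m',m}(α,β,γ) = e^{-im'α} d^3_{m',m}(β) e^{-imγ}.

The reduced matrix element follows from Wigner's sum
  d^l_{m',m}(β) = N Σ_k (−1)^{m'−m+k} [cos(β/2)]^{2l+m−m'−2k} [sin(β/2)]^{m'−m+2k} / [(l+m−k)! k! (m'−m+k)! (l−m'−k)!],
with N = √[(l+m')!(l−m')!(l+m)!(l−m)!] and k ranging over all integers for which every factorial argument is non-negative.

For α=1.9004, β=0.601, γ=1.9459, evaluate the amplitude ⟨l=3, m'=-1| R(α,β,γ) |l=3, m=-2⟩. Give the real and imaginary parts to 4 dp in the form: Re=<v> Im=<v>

First d^3_{-1,-2}(β=0.601), then the phase factors e^{-i(-1)α} and e^{-i(-2)γ}:
c=cos(0.601/2)=0.955189, s=sin(0.601/2)=0.295998; N=√[2·24·1·120]=75.894664
The bounds max(0,m−m')=0 and min(l+m,l−m')=1 give 2 terms
  k=0: (−1)^1·75.8947/(24)·0.9552^5·0.2960^1 = -0.744276
  k=1: (−1)^2·75.8947/(12)·0.9552^3·0.2960^3 = +0.142943
d^3_{-1,-2}(0.601) = -0.744276 +0.142943 = -0.601333
Phases: e^{-i·(-1)·1.9004}=-0.323668+0.946171i, e^{-i·(-2)·1.9459}=-0.731548-0.681790i ⇒ D=-0.530297+0.283526i

Re=-0.5303 Im=0.2835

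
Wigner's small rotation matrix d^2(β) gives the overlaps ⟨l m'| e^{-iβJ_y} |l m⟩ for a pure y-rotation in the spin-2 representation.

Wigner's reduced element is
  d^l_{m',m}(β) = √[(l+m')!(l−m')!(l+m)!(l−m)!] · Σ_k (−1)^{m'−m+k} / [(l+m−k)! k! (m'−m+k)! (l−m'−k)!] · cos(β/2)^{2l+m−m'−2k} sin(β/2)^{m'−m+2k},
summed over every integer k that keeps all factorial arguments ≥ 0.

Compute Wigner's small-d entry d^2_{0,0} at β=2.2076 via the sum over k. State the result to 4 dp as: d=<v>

d=0.0304

d^2_{0,0}(β=2.2076) via Wigner's sum:
With c≡cos(β/2)=0.450206 and s≡sin(β/2)=0.892925, N=[2·2·2·2]^{1/2}=4.000000
k∈{0,1,2} keeps every argument non-negative
  k=0: (−1)^0·4.0000/(4)·0.4502^4·0.8929^0 = +0.041081
  k=1: (−1)^1·4.0000/(1)·0.4502^2·0.8929^2 = -0.646417
  k=2: (−1)^2·4.0000/(4)·0.4502^0·0.8929^4 = +0.635710
d^2_{0,0}(2.2076) = +0.041081 -0.646417 +0.635710 = +0.030375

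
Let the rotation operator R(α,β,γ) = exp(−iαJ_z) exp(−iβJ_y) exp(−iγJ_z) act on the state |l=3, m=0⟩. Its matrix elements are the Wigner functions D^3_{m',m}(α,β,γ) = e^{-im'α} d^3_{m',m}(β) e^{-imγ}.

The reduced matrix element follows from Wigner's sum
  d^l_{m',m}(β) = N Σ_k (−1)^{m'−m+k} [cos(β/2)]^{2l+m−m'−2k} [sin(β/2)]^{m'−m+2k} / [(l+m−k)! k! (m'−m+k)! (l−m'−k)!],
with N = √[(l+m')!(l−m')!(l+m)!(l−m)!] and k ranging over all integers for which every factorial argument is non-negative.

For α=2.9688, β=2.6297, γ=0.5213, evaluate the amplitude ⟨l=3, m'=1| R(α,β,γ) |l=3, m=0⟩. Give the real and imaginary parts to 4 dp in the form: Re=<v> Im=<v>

Split into d^3_{1,0}(β=2.6297) × two z-phases.
Half-angle: c=0.253161, s=0.967424. N=√(24·2·6·6)=41.569219
k∈{0,1,2} keeps every argument non-negative
  k=0: (−1)^1·41.5692/(12)·0.2532^5·0.9674^1 = -0.003485
  k=1: (−1)^2·41.5692/(4)·0.2532^3·0.9674^3 = +0.152670
  k=2: (−1)^3·41.5692/(12)·0.2532^1·0.9674^5 = -0.743142
d^3_{1,0}(2.6297) = -0.003485 +0.152670 -0.743142 = -0.593958
Attach z-rotation phases: D = e^{-i(1)(2.9688)}·(-0.593958)·e^{-i(0)(0.5213)} = +0.585113+0.102122i

Re=0.5851 Im=0.1021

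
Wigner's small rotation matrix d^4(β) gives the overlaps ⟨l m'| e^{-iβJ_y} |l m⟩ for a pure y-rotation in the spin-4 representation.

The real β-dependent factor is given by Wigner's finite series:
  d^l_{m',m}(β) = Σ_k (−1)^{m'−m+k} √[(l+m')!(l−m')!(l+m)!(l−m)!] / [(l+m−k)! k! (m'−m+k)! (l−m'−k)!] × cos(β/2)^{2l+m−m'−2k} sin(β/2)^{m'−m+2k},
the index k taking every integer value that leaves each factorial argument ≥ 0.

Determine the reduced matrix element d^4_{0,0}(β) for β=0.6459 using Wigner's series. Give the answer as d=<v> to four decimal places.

d=-0.2372

d^4_{0,0}(β=0.6459) via Wigner's sum:
Half-angle: c=0.948303, s=0.317365. N=√(24·24·24·24)=576.000000
k∈{0,1,2,3,4} keeps every argument non-negative
  k=0: (−1)^0·576.0000/(576)·0.9483^8·0.3174^0 = +0.654001
  k=1: (−1)^1·576.0000/(36)·0.9483^6·0.3174^2 = -1.171987
  k=2: (−1)^2·576.0000/(16)·0.9483^4·0.3174^4 = +0.295345
  k=3: (−1)^3·576.0000/(36)·0.9483^2·0.3174^6 = -0.014702
  k=4: (−1)^4·576.0000/(576)·0.9483^0·0.3174^8 = +0.000103
d^4_{0,0}(0.6459) = +0.654001 -1.171987 +0.295345 -0.014702 +0.000103 = -0.237240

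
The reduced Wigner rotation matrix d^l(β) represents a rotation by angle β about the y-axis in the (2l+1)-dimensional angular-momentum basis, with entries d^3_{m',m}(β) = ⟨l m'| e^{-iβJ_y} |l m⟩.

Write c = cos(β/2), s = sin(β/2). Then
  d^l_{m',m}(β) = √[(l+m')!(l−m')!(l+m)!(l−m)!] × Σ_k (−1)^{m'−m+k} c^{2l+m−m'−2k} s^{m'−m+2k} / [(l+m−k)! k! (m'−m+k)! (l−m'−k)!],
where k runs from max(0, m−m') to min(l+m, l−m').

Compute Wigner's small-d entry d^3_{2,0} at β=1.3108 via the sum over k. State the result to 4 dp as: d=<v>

d=0.3288

d^3_{2,0}(β=1.3108) via Wigner's sum:
With c≡cos(β/2)=0.792804 and s≡sin(β/2)=0.609476, N=[120·1·6·6]^{1/2}=65.726707
The bounds max(0,m−m')=0 and min(l+m,l−m')=1 give 2 terms
  k=0: (−1)^2·65.7267/(12)·0.7928^4·0.6095^2 = +0.803782
  k=1: (−1)^3·65.7267/(12)·0.7928^2·0.6095^4 = -0.475029
d^3_{2,0}(1.3108) = +0.803782 -0.475029 = +0.328753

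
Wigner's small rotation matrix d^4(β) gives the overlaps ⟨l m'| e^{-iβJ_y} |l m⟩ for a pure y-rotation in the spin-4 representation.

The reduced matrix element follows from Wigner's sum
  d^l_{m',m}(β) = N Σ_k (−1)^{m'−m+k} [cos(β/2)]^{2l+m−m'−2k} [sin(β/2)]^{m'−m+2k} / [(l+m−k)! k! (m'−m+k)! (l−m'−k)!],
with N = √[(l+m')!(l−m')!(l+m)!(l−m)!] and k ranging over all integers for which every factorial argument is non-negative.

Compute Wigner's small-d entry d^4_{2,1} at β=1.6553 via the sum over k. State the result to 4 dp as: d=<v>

d^4_{2,1}(β=1.6553) via Wigner's sum:
Half-angle: c=0.676608, s=0.736343. N=√(720·2·120·6)=1018.233765
k∈{0,1,2} keeps every argument non-negative
  k=0: (−1)^1·1018.2338/(240)·0.6766^7·0.7363^1 = -0.202804
  k=1: (−1)^2·1018.2338/(48)·0.6766^5·0.7363^3 = +1.200973
  k=2: (−1)^3·1018.2338/(72)·0.6766^3·0.7363^5 = -0.948262
d^4_{2,1}(1.6553) = -0.202804 +1.200973 -0.948262 = +0.049907

d=0.0499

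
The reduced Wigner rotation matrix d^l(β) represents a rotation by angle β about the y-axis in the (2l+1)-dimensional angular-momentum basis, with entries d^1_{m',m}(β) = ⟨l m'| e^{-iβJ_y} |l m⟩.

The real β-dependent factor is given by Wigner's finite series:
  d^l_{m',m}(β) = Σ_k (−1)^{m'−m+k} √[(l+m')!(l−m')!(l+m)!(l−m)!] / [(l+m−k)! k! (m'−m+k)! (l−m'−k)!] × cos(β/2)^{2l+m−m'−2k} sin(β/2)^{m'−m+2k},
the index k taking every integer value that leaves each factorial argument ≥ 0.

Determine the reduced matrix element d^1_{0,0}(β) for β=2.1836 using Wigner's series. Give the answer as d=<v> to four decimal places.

d=-0.5752

d^1_{0,0}(β=2.1836) via Wigner's sum:
Half-angle: c=0.460889, s=0.887458. N=√(1·1·1·1)=1.000000
k∈{0,1} keeps every argument non-negative
  k=0: (−1)^0·1.0000/(1)·0.4609^2·0.8875^0 = +0.212418
  k=1: (−1)^1·1.0000/(1)·0.4609^0·0.8875^2 = -0.787582
d^1_{0,0}(2.1836) = +0.212418 -0.787582 = -0.575163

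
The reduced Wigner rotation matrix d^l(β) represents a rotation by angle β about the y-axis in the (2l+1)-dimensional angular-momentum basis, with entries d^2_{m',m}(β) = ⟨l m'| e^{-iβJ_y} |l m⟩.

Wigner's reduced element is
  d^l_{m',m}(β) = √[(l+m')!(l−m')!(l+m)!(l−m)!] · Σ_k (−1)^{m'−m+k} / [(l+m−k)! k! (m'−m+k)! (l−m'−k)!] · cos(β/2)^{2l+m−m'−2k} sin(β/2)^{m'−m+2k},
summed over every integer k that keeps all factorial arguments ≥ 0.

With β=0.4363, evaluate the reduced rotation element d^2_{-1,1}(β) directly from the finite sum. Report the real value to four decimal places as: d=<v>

d=0.1317

d^2_{-1,1}(β=0.4363) via Wigner's sum:
Half-angle: c=0.976300, s=0.216424. N=√(1·6·6·1)=6.000000
k∈{2,3} keeps every argument non-negative
  k=2: (−1)^0·6.0000/(2)·0.9763^2·0.2164^2 = +0.133936
  k=3: (−1)^1·6.0000/(6)·0.9763^0·0.2164^4 = -0.002194
d^2_{-1,1}(0.4363) = +0.133936 -0.002194 = +0.131742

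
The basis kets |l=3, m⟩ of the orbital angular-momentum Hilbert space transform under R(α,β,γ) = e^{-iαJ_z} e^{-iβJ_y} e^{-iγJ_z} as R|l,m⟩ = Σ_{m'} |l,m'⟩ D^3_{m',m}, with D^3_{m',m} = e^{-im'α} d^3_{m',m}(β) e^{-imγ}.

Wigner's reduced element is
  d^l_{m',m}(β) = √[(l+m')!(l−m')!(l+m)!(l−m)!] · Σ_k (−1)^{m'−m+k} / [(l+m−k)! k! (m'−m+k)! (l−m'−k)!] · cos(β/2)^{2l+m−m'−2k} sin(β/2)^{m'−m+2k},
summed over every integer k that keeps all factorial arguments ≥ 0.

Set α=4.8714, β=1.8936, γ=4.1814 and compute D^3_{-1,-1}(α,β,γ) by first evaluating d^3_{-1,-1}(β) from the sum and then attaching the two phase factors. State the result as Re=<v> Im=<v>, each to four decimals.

Re=-0.2927 Im=0.1142

D^3_{-1,-1}(4.8714,1.8936,4.1814) = e^{-i·-1·4.8714}·d^3_{-1,-1}(1.8936)·e^{-i·-1·4.1814}. Compute d first:
With c≡cos(β/2)=0.584283 and s≡sin(β/2)=0.811550, N=[2·24·2·24]^{1/2}=48.000000
k∈{0,1,2} keeps every argument non-negative
  k=0: (−1)^0·48.0000/(48)·0.5843^6·0.8115^0 = +0.039787
  k=1: (−1)^1·48.0000/(6)·0.5843^4·0.8115^2 = -0.614064
  k=2: (−1)^2·48.0000/(8)·0.5843^2·0.8115^4 = +0.888503
d^3_{-1,-1}(1.8936) = +0.039787 -0.614064 +0.888503 = +0.314226
D = (+0.158342-0.987384i)·(+0.314226)·(-0.506386-0.862307i) = -0.292736+0.114208i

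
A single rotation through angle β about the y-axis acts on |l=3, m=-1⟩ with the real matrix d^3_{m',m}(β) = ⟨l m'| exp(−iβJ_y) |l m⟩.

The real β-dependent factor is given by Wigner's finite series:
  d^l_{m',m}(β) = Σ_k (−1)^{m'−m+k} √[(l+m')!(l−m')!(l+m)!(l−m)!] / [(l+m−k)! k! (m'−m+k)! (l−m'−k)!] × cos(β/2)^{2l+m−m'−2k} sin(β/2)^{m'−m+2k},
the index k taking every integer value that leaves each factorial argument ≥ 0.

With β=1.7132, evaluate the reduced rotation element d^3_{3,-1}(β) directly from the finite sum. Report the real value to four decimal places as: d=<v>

d^3_{3,-1}(β=1.7132) via Wigner's sum:
Half-angle: c=0.655010, s=0.755620. N=√(720·1·2·24)=185.903201
Admissible k: 0..0 (factorial args all ≥0)
  k=0: (−1)^4·185.9032/(48)·0.6550^2·0.7556^4 = +0.541696
d^3_{3,-1}(1.7132) = +0.541696

d=0.5417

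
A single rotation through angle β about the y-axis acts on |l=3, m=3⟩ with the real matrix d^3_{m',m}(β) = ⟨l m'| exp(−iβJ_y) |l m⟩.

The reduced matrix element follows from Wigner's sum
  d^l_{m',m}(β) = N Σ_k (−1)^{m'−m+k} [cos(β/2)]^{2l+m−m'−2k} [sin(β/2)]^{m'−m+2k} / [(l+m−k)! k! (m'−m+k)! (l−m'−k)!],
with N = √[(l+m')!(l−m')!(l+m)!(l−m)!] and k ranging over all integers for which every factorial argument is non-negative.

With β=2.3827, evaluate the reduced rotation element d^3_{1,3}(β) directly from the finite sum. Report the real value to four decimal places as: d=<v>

d=0.0629

d^3_{1,3}(β=2.3827) via Wigner's sum:
With c≡cos(β/2)=0.370406 and s≡sin(β/2)=0.928870, N=[24·2·720·1]^{1/2}=185.903201
k: max(0,(3)−(1))=2 … min(3+(3),3−(1))=2
  k=2: (−1)^0·185.9032/(48)·0.3704^4·0.9289^2 = +0.062903
d^3_{1,3}(2.3827) = +0.062903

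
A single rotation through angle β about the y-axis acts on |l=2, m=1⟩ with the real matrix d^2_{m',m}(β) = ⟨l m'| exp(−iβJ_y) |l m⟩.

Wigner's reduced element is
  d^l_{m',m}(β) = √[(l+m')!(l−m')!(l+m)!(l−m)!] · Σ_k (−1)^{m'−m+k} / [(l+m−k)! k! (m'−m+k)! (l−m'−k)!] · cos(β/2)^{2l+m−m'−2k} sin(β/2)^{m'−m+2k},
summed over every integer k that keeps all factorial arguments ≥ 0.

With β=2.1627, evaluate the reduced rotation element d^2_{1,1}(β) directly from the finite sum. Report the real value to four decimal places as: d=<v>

d=-0.4677

d^2_{1,1}(β=2.1627) via Wigner's sum:
With c≡cos(β/2)=0.470137 and s≡sin(β/2)=0.882593, N=[6·1·6·1]^{1/2}=6.000000
k∈{0,1} keeps every argument non-negative
  k=0: (−1)^0·6.0000/(6)·0.4701^4·0.8826^0 = +0.048854
  k=1: (−1)^1·6.0000/(2)·0.4701^2·0.8826^2 = -0.516526
d^2_{1,1}(2.1627) = +0.048854 -0.516526 = -0.467672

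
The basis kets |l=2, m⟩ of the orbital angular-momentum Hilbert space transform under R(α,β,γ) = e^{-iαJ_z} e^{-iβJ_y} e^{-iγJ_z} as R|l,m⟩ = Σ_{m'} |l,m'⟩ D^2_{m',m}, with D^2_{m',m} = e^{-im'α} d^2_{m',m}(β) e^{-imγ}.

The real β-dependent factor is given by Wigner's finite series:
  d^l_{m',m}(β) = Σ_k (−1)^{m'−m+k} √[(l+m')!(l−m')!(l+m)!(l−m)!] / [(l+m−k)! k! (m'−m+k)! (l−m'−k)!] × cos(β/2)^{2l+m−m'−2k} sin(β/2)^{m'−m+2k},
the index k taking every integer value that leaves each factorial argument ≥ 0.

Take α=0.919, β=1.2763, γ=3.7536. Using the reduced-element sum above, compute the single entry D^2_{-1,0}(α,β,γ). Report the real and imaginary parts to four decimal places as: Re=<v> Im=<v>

D^2_{-1,0}(0.919,1.2763,3.7536) = e^{-i·-1·0.919}·d^2_{-1,0}(1.2763)·e^{-i·0·3.7536}. Compute d first:
Half-angle: c=0.803199, s=0.595711. N=√(1·6·2·2)=4.898979
The bounds max(0,m−m')=1 and min(l+m,l−m')=2 give 2 terms
  k=1: (−1)^0·4.8990/(2)·0.8032^3·0.5957^1 = +0.756103
  k=2: (−1)^1·4.8990/(2)·0.8032^1·0.5957^3 = -0.415915
d^2_{-1,0}(1.2763) = +0.756103 -0.415915 = +0.340187
Phases: e^{-i·(-1)·0.919}=+0.606615+0.794995i, e^{-i·(0)·3.7536}=+1.000000+0.000000i ⇒ D=+0.206363+0.270447i

Re=0.2064 Im=0.2704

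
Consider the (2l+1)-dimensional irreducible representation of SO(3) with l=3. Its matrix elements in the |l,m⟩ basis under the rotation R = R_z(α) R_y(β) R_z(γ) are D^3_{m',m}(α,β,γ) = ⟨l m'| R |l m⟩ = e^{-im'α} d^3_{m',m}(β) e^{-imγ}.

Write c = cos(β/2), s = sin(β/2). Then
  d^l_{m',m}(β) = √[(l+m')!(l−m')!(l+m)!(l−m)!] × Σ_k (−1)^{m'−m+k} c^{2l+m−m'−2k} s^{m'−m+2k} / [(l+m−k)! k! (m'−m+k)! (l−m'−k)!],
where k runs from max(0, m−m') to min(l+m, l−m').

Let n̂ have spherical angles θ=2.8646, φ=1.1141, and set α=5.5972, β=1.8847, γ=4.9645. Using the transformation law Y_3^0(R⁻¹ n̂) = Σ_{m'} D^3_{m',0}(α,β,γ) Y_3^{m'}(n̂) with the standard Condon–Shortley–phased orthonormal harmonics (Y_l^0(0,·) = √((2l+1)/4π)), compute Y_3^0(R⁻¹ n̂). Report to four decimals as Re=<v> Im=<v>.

Need the full column D^3_{m',0} for m'=−3..3 at α=5.5972, β=1.8847, γ=4.9645.
cos(β/2)=0.587889, sin(β/2)=0.808942
d^3_{-3,0}: single k=3 term ⇒ +0.481008;  D = -0.225168-0.425050i
d^3_{-2,0}: k∈[2..3] ⇒ +0.428130 -0.810625 = -0.382495;  D = -0.075550+0.374960i
d^3_{-1,0}: k∈[1..3] ⇒ +0.196781 -1.117761 +0.705460 = -0.215520;  D = -0.166769+0.136518i
d^3_{0,0}: k∈[0..3] ⇒ +0.041283 -0.703489 +1.331993 -0.280223 = +0.389564;  D = +0.389564+0.000000i
d^3_{1,0}: k∈[0..2] ⇒ -0.196781 +1.117761 -0.705460 = +0.215520;  D = +0.166769+0.136518i
d^3_{2,0}: k∈[0..1] ⇒ +0.428130 -0.810625 = -0.382495;  D = -0.075550-0.374960i
d^3_{3,0}: single k=0 term ⇒ -0.481008;  D = +0.225168-0.425050i
Y_3^{m'}(θ=2.8646,φ=1.1141) and Σ D·Y over m':
  (-0.2252-0.4251i)·(-0.0084+0.0017i)  (-0.0755+0.3750i)·(+0.0449+0.0582i)  (-0.1668+0.1365i)·(+0.1413-0.2876i)  (+0.3896+0.0000i)·(-0.5837+0.0000i)  (+0.1668+0.1365i)·(-0.1413-0.2876i)  (-0.0755-0.3750i)·(+0.0449-0.0582i)  (+0.2252-0.4251i)·(+0.0084+0.0017i)
Y_3^0(R⁻¹ n̂) = -0.241203-0.000000i

Re=-0.2412 Im=0.0000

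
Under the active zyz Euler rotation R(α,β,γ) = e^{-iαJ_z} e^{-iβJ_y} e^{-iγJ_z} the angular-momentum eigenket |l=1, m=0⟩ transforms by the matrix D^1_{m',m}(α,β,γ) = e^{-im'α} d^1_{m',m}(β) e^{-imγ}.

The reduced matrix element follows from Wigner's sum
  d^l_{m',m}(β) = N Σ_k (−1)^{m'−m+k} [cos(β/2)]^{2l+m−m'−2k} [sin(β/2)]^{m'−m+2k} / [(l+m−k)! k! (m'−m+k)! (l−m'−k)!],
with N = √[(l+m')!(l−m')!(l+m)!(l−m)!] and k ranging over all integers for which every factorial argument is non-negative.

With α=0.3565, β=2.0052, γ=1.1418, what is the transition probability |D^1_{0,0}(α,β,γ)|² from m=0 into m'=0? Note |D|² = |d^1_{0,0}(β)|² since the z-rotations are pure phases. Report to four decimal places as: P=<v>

D^1_{0,0}(0.3565,2.0052,1.1418) = e^{-i·0·0.3565}·d^1_{0,0}(2.0052)·e^{-i·0·1.1418}. Compute d first:
c=cos(2.0052/2)=0.538113, s=sin(2.0052/2)=0.842873; N=√[1·1·1·1]=1.000000
Admissible k: 0..1 (factorial args all ≥0)
  k=0: (−1)^0·1.0000/(1)·0.5381^2·0.8429^0 = +0.289565
  k=1: (−1)^1·1.0000/(1)·0.5381^0·0.8429^2 = -0.710435
d^1_{0,0}(2.0052) = +0.289565 -0.710435 = -0.420870
|D^1_{0,0}|² = |d^1_{0,0}(β)|² = (-0.420870)² = 0.177131 (the z-rotation phases have unit modulus)

P=0.1771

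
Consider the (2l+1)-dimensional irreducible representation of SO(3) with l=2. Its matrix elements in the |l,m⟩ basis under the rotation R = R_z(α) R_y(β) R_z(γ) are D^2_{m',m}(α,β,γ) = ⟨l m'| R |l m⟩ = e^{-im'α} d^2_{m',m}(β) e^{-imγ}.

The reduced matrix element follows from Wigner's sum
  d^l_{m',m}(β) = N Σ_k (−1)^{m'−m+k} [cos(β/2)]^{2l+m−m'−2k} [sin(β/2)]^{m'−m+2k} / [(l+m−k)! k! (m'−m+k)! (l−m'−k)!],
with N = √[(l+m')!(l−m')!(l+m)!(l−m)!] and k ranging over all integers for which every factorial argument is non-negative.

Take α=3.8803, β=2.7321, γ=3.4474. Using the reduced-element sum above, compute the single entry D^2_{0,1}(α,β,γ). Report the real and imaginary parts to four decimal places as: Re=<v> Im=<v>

Re=0.4266 Im=-0.1347

Split into d^2_{0,1}(β=2.7321) × two z-phases.
c=cos(2.7321/2)=0.203319, s=sin(2.7321/2)=0.979113; N=√[2·2·6·1]=4.898979
k: max(0,(1)−(0))=1 … min(2+(1),2−(0))=2
  k=1: (−1)^0·4.8990/(2)·0.2033^3·0.9791^1 = +0.020158
  k=2: (−1)^1·4.8990/(2)·0.2033^1·0.9791^3 = -0.467467
d^2_{0,1}(2.7321) = +0.020158 -0.467467 = -0.447309
Phases: e^{-i·(0)·3.8803}=+1.000000+0.000000i, e^{-i·(1)·3.4474}=-0.953604+0.301063i ⇒ D=+0.426556-0.134668i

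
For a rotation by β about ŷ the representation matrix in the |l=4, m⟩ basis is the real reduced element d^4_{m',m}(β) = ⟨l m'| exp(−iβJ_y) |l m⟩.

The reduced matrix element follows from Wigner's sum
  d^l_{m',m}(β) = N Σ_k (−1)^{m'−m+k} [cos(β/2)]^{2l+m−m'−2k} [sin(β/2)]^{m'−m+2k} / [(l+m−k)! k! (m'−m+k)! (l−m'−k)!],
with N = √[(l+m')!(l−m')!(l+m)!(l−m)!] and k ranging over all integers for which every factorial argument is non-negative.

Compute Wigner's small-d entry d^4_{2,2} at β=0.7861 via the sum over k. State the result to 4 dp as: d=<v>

d^4_{2,2}(β=0.7861) via Wigner's sum:
Half-angle: c=0.923745, s=0.383008. N=√(720·2·720·2)=1440.000000
k∈{0,1,2} keeps every argument non-negative
  k=0: (−1)^0·1440.0000/(1440)·0.9237^8·0.3830^0 = +0.530173
  k=1: (−1)^1·1440.0000/(120)·0.9237^6·0.3830^2 = -1.093728
  k=2: (−1)^2·1440.0000/(96)·0.9237^4·0.3830^4 = +0.235033
d^4_{2,2}(0.7861) = +0.530173 -1.093728 +0.235033 = -0.328521

d=-0.3285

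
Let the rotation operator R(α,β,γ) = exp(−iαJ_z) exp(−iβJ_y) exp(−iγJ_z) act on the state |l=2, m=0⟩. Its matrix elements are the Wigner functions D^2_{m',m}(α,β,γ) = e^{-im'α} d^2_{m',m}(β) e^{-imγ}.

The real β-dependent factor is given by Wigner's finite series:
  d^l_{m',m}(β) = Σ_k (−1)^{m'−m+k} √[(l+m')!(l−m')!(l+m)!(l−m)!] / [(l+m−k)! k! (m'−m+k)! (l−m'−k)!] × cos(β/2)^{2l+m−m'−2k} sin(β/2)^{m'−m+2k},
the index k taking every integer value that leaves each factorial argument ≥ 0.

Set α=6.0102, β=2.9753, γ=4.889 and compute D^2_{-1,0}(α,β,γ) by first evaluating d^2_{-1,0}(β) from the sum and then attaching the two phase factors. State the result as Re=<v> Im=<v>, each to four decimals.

Re=-0.1925 Im=0.0539

Split into d^2_{-1,0}(β=2.9753) × two z-phases.
c=cos(2.9753/2)=0.083051, s=sin(2.9753/2)=0.996545; N=√[1·6·2·2]=4.898979
k: max(0,(0)−(-1))=1 … min(2+(0),2−(-1))=2
  k=1: (−1)^0·4.8990/(2)·0.0831^3·0.9965^1 = +0.001398
  k=2: (−1)^1·4.8990/(2)·0.0831^1·0.9965^3 = -0.201330
d^2_{-1,0}(2.9753) = +0.001398 -0.201330 = -0.199932
D = (+0.962970-0.269607i)·(-0.199932)·(+1.000000+0.000000i) = -0.192529+0.053903i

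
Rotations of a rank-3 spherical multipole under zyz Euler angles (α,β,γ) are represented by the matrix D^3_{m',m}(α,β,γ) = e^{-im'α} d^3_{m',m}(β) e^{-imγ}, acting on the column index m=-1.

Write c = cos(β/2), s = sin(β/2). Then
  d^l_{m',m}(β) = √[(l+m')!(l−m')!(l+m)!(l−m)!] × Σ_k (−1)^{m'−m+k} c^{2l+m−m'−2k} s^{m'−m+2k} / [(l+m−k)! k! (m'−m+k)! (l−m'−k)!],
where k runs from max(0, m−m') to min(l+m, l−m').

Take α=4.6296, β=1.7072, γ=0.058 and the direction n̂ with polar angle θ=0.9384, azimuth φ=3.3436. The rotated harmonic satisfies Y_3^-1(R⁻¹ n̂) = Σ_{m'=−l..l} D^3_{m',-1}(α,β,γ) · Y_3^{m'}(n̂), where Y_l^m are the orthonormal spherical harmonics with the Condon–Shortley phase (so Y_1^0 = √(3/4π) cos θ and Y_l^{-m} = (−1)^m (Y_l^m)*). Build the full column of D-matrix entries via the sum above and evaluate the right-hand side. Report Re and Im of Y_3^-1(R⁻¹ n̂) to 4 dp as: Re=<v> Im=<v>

Need the full column D^3_{m',-1} for m'=−3..3 at α=4.6296, β=1.7072, γ=0.058.
cos(β/2)=0.657274, sin(β/2)=0.753651
d^3_{-3,-1}: single k=2 term ⇒ +0.410557;  D = +0.077685+0.403140i
d^3_{-2,-1}: k∈[1..2] ⇒ +0.292350 -0.768744 = -0.476393;  D = +0.473639-0.051151i
d^3_{-1,-1}: k∈[0..2] ⇒ +0.080627 -0.848042 +0.836232 = +0.068816;  D = -0.001706-0.068795i
d^3_{0,-1}: k∈[0..2] ⇒ -0.320254 +1.263175 -0.553592 = +0.389329;  D = +0.388674+0.022568i
d^3_{1,-1}: k∈[0..2] ⇒ +0.636032 -1.114976 +0.183241 = -0.295703;  D = +0.041494-0.292777i
d^3_{2,-1}: k∈[0..1] ⇒ -0.768744 +0.505358 = -0.263385;  D = +0.256830+0.058398i
d^3_{3,-1}: single k=0 term ⇒ +0.539785;  D = +0.162798-0.514651i
Y_3^{m'}(θ=0.9384,φ=3.3436) and Σ D·Y over m':
  (+0.0777+0.4031i)·(-0.1800+0.1247i)  (+0.4736-0.0512i)·(+0.3614-0.1545i)  (-0.0017-0.0688i)·(-0.1907+0.0391i)  (+0.3887+0.0226i)·(-0.2764+0.0000i)  (+0.0415-0.2928i)·(+0.1907+0.0391i)  (+0.2568+0.0584i)·(+0.3614+0.1545i)  (+0.1628-0.5147i)·(+0.1800+0.1247i)
Y_3^-1(R⁻¹ n̂) = +0.191209-0.213464i

Re=0.1912 Im=-0.2135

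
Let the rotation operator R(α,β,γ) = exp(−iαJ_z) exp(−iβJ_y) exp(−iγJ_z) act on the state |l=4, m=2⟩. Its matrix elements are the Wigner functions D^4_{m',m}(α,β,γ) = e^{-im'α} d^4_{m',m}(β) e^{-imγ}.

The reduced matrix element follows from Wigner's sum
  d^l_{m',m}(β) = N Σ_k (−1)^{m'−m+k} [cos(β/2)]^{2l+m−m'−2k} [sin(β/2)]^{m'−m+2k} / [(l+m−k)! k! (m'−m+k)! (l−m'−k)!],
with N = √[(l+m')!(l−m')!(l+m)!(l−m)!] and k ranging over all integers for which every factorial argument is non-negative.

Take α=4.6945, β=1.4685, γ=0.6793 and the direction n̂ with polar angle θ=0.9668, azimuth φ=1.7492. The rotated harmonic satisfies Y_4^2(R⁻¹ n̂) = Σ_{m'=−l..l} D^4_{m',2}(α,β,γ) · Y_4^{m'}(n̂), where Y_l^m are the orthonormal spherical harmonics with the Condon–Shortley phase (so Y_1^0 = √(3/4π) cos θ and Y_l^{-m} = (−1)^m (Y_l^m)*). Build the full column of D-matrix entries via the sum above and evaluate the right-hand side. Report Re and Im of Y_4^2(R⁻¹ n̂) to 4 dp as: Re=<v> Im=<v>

Re=0.2761 Im=-0.3290

Need the full column D^4_{m',2} for m'=−4..4 at α=4.6945, β=1.4685, γ=0.6793.
cos(β/2)=0.742333, sin(β/2)=0.670031
d^4_{-4,2}: single k=6 term ⇒ +0.263843;  D = +0.036985-0.261238i
d^4_{-3,2}: k∈[5..6] ⇒ +0.620091 -0.168394 = +0.451698;  D = +0.446034+0.071308i
d^4_{-2,2}: k∈[4..6] ⇒ +0.918049 -0.598339 +0.040622 = +0.360332;  D = -0.063240+0.354739i
d^4_{-1,2}: k∈[3..5] ⇒ +0.958946 -1.171862 +0.190940 = -0.021976;  D = +0.021562+0.004243i
d^4_{0,2}: k∈[2..4] ⇒ +0.712697 -1.548334 +0.473028 = -0.362609;  D = -0.076368+0.354476i
d^4_{1,2}: k∈[1..3] ⇒ +0.353122 -1.438419 +0.781242 = -0.304056;  D = -0.296043-0.069343i
d^4_{2,2}: k∈[0..2] ⇒ +0.092213 -0.901498 +0.918049 = +0.108764;  D = -0.026695+0.105437i
d^4_{3,2}: k∈[0..1] ⇒ -0.311424 +0.761140 = +0.449716;  D = -0.433916-0.118159i
d^4_{4,2}: single k=0 term ⇒ +0.397523;  D = +0.111291-0.381627i
Y_4^{m'}(θ=0.9668,φ=1.7492) and Σ D·Y over m':
  (+0.0370-0.2612i)·(+0.1535-0.1329i)  (+0.4460+0.0713i)·(+0.2022+0.3409i)  (-0.0632+0.3547i)·(-0.2671+0.0996i)  (+0.0216+0.0042i)·(+0.0291+0.1615i)  (-0.0764+0.3545i)·(-0.3211+0.0000i)  (-0.2960-0.0693i)·(-0.0291+0.1615i)  (-0.0267+0.1054i)·(-0.2671-0.0996i)  (-0.4339-0.1182i)·(-0.2022+0.3409i)  (+0.1113-0.3816i)·(+0.1535+0.1329i)
Y_4^2(R⁻¹ n̂) = +0.276119-0.328951i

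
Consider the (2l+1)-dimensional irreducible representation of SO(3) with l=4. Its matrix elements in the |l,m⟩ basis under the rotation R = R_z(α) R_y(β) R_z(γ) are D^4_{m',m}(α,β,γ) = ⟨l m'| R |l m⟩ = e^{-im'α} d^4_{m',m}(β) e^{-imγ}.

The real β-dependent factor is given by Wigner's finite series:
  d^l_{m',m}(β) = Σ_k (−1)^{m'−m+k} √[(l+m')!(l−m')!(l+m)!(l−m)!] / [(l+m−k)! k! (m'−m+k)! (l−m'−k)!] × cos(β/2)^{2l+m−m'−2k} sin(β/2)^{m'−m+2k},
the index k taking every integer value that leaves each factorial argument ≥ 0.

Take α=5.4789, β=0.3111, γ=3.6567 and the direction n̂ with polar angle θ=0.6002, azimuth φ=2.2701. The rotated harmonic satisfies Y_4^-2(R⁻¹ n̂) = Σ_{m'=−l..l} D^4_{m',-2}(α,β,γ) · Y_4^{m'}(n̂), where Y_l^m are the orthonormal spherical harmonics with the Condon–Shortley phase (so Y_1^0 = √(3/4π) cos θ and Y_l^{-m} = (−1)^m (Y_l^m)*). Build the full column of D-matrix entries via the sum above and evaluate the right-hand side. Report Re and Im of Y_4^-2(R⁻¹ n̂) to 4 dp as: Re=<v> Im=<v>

Re=0.1465 Im=0.3075

Need the full column D^4_{m',-2} for m'=−4..4 at α=5.4789, β=0.3111, γ=3.6567.
cos(β/2)=0.987926, sin(β/2)=0.154923
d^4_{-4,-2}: single k=2 term ⇒ +0.118076;  D = -0.068234-0.096364i
d^4_{-3,-2}: k∈[1..2] ⇒ +0.532419 -0.039279 = +0.493140;  D = +0.092240-0.484437i
d^4_{-2,-2}: k∈[0..2] ⇒ +0.907396 -0.267771 +0.008231 = +0.647856;  D = +0.542491-0.354149i
d^4_{-1,-2}: k∈[0..2] ⇒ -0.603707 +0.074230 -0.001217 = -0.530693;  D = -0.517206-0.118882i
d^4_{0,-2}: k∈[0..2] ⇒ +0.211692 -0.013882 +0.000128 = +0.197937;  D = +0.101865+0.169713i
d^4_{1,-2}: k∈[0..2] ⇒ -0.049487 +0.001825 -0.000009 = -0.047670;  D = +0.012426-0.046022i
d^4_{2,-2}: k∈[0..2] ⇒ +0.008231 -0.000162 +0.000000 = +0.008070;  D = -0.007071+0.003889i
d^4_{3,-2}: k∈[0..1] ⇒ -0.000966 +0.000008 = -0.000958;  D = +0.000915+0.000284i
d^4_{4,-2}: single k=0 term ⇒ +0.000071;  D = -0.000032-0.000064i
Y_4^{m'}(θ=0.6002,φ=2.2701) and Σ D·Y over m':
  (-0.0682-0.0964i)·(-0.0424-0.0152i)  (+0.0922-0.4844i)·(+0.1608-0.0936i)  (+0.5425-0.3541i)·(-0.0689+0.3960i)  (-0.5172-0.1189i)·(-0.2508-0.2982i)  (+0.1019+0.1697i)·(-0.1268+0.0000i)  (+0.0124-0.0460i)·(+0.2508-0.2982i)  (-0.0071+0.0039i)·(-0.0689-0.3960i)  (+0.0009+0.0003i)·(-0.1608-0.0936i)  (-0.0000-0.0001i)·(-0.0424+0.0152i)
Y_4^-2(R⁻¹ n̂) = +0.146457+0.307481i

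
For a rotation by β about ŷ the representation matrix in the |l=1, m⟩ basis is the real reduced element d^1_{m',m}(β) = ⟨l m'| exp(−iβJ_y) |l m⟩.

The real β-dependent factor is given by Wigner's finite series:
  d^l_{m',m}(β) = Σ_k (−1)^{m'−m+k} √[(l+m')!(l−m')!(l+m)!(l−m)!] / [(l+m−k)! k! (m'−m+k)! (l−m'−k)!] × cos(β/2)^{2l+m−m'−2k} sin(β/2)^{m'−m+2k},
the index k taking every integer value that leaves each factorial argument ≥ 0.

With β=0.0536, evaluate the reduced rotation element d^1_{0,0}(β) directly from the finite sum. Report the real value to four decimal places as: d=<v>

d^1_{0,0}(β=0.0536) via Wigner's sum:
c=cos(0.0536/2)=0.999641, s=sin(0.0536/2)=0.026797; N=√[1·1·1·1]=1.000000
k: max(0,(0)−(0))=0 … min(1+(0),1−(0))=1
  k=0: (−1)^0·1.0000/(1)·0.9996^2·0.0268^0 = +0.999282
  k=1: (−1)^1·1.0000/(1)·0.9996^0·0.0268^2 = -0.000718
d^1_{0,0}(0.0536) = +0.999282 -0.000718 = +0.998564

d=0.9986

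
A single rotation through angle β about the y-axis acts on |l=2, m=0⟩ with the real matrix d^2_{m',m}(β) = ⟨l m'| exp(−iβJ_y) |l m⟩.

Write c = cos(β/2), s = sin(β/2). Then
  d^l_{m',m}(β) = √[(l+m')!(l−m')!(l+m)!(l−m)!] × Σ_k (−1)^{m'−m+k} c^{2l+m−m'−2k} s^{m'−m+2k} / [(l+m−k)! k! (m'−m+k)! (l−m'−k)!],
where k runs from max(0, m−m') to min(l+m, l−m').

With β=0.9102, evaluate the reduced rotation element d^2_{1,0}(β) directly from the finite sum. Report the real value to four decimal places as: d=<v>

d=-0.5934

d^2_{1,0}(β=0.9102) via Wigner's sum:
With c≡cos(β/2)=0.898217 and s≡sin(β/2)=0.439552, N=[6·1·2·2]^{1/2}=4.898979
The bounds max(0,m−m')=0 and min(l+m,l−m')=1 give 2 terms
  k=0: (−1)^1·4.8990/(2)·0.8982^3·0.4396^1 = -0.780243
  k=1: (−1)^2·4.8990/(2)·0.8982^1·0.4396^3 = +0.186848
d^2_{1,0}(0.9102) = -0.780243 +0.186848 = -0.593395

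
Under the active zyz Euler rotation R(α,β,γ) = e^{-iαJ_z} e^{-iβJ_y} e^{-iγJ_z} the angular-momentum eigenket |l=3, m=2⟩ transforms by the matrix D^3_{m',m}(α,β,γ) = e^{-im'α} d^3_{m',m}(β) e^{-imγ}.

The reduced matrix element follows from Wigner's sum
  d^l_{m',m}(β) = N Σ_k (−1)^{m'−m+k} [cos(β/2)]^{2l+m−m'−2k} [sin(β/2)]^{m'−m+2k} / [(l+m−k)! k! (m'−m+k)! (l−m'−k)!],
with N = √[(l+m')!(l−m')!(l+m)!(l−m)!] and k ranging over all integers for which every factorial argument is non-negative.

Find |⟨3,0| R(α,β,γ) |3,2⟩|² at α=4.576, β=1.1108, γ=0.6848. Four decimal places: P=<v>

P=0.2382

First d^3_{0,2}(β=1.1108), then the phase factors e^{-i(0)α} and e^{-i(2)γ}:
With c≡cos(β/2)=0.849690 and s≡sin(β/2)=0.527283, N=[6·6·120·1]^{1/2}=65.726707
k∈{2,3} keeps every argument non-negative
  k=2: (−1)^0·65.7267/(12)·0.8497^4·0.5273^2 = +0.793761
  k=3: (−1)^1·65.7267/(12)·0.8497^2·0.5273^4 = -0.305673
d^3_{0,2}(1.1108) = +0.793761 -0.305673 = +0.488088
|D^3_{0,2}|² = |d^3_{0,2}(β)|² = (+0.488088)² = 0.238230 (the z-rotation phases have unit modulus)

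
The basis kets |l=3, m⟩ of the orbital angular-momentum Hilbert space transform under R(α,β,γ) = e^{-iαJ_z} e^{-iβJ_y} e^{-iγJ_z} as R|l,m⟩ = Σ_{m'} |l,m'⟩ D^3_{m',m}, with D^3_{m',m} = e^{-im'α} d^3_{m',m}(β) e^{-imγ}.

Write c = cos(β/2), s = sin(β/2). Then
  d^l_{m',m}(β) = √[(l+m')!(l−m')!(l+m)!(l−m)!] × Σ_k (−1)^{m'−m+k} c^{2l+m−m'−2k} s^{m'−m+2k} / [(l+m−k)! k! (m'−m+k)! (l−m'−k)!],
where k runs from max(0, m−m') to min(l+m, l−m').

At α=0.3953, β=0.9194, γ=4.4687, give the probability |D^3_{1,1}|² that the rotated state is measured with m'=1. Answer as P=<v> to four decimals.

Split into d^3_{1,1}(β=0.9194) × two z-phases.
c=cos(0.9194/2)=0.896186, s=sin(0.9194/2)=0.443679; N=√[24·2·24·2]=48.000000
The bounds max(0,m−m')=0 and min(l+m,l−m')=2 give 3 terms
  k=0: (−1)^0·48.0000/(48)·0.8962^6·0.4437^0 = +0.518069
  k=1: (−1)^1·48.0000/(6)·0.8962^4·0.4437^2 = -1.015828
  k=2: (−1)^2·48.0000/(8)·0.8962^2·0.4437^4 = +0.186734
d^3_{1,1}(0.9194) = +0.518069 -1.015828 +0.186734 = -0.311025
|D^3_{1,1}|² = |d^3_{1,1}(β)|² = (-0.311025)² = 0.096736 (the z-rotation phases have unit modulus)

P=0.0967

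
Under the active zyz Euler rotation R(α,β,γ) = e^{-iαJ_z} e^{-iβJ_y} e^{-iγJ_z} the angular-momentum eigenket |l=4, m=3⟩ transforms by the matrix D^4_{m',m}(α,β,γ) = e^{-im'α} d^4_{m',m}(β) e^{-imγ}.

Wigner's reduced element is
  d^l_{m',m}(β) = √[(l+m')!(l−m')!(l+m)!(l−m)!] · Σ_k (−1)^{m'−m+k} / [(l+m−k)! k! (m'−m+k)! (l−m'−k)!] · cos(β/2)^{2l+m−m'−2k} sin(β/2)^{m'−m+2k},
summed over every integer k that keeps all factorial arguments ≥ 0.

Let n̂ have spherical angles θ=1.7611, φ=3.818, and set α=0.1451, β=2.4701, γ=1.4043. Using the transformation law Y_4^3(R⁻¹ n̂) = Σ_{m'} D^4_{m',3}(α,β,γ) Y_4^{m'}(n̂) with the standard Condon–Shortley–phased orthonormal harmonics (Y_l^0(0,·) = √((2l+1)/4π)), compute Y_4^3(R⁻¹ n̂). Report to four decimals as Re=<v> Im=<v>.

Re=0.3506 Im=0.1351

Need the full column D^4_{m',3} for m'=−4..4 at α=0.1451, β=2.4701, γ=1.4043.
cos(β/2)=0.329474, sin(β/2)=0.944165
d^4_{-4,3}: single k=7 term ⇒ +0.623305;  D = -0.549696+0.293842i
d^4_{-3,3}: k∈[6..7] ⇒ +0.538303 -0.631513 = -0.093210;  D = +0.074985-0.055366i
d^4_{-2,3}: k∈[5..6] ⇒ +0.301222 -0.824554 = -0.523332;  D = +0.371636-0.368460i
d^4_{-1,3}: k∈[4..5] ⇒ +0.123878 -0.610378 = -0.486500;  D = +0.292323-0.388882i
d^4_{0,3}: k∈[3..4] ⇒ +0.038665 -0.317516 = -0.278852;  D = +0.133564-0.244784i
d^4_{1,3}: k∈[2..3] ⇒ +0.009051 -0.123878 = -0.114827;  D = +0.039847-0.107692i
d^4_{2,3}: k∈[1..2] ⇒ +0.001489 -0.036680 = -0.035191;  D = +0.007312-0.034424i
d^4_{3,3}: k∈[0..1] ⇒ +0.000139 -0.007982 = -0.007843;  D = +0.000503-0.007827i
d^4_{4,3}: single k=0 term ⇒ -0.001125;  D = -0.000091-0.001122i
Y_4^{m'}(θ=1.7611,φ=3.818) and Σ D·Y over m':
  (-0.5497+0.2938i)·(-0.3729-0.1737i)  (+0.0750-0.0554i)·(-0.0992-0.2010i)  (+0.3716-0.3685i)·(-0.0523+0.2360i)  (+0.2923-0.3889i)·(-0.1884+0.1512i)  (+0.1336-0.2448i)·(+0.2085+0.0000i)  (+0.0398-0.1077i)·(+0.1884+0.1512i)  (+0.0073-0.0344i)·(-0.0523-0.2360i)  (+0.0005-0.0078i)·(+0.0992-0.2010i)  (-0.0001-0.0011i)·(-0.3729+0.1737i)
Y_4^3(R⁻¹ n̂) = +0.350620+0.135093i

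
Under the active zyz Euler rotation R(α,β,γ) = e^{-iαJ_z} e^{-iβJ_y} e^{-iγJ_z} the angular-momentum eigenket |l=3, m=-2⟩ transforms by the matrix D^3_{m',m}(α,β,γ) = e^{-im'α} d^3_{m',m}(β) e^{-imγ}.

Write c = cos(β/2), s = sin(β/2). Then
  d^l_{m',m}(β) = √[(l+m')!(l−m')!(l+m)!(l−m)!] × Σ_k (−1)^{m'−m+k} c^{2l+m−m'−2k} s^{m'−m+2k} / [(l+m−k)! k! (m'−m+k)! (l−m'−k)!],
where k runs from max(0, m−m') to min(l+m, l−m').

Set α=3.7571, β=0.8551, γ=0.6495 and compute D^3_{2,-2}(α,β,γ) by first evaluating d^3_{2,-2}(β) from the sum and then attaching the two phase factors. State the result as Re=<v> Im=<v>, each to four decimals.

Split into d^3_{2,-2}(β=0.8551) × two z-phases.
c=cos(0.8551/2)=0.909984, s=sin(0.8551/2)=0.414643; N=√[120·1·1·120]=120.000000
The bounds max(0,m−m')=0 and min(l+m,l−m')=1 give 2 terms
  k=0: (−1)^4·120.0000/(24)·0.9100^2·0.4146^4 = +0.122386
  k=1: (−1)^5·120.0000/(120)·0.9100^0·0.4146^6 = -0.005082
d^3_{2,-2}(0.8551) = +0.122386 -0.005082 = +0.117304
Attach z-rotation phases: D = e^{-i(2)(3.7571)}·(+0.117304)·e^{-i(-2)(0.6495)} = +0.117033+0.007969i

Re=0.1170 Im=0.0080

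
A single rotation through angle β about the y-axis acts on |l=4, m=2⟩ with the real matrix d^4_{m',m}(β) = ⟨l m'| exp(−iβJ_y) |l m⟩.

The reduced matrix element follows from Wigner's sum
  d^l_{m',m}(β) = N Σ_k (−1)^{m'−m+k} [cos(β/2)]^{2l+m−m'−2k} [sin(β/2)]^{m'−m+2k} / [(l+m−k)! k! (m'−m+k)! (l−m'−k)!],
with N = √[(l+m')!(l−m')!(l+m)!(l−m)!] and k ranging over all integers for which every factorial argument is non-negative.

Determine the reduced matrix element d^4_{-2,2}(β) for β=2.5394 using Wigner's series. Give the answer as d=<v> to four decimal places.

d=-0.0123

d^4_{-2,2}(β=2.5394) via Wigner's sum:
Half-angle: c=0.296567, s=0.955012. N=√(2·720·720·2)=1440.000000
The bounds max(0,m−m')=4 and min(l+m,l−m')=6 give 3 terms
  k=4: (−1)^0·1440.0000/(96)·0.2966^4·0.9550^4 = +0.096521
  k=5: (−1)^1·1440.0000/(120)·0.2966^2·0.9550^6 = -0.800720
  k=6: (−1)^2·1440.0000/(1440)·0.2966^0·0.9550^8 = +0.691943
d^4_{-2,2}(2.5394) = +0.096521 -0.800720 +0.691943 = -0.012257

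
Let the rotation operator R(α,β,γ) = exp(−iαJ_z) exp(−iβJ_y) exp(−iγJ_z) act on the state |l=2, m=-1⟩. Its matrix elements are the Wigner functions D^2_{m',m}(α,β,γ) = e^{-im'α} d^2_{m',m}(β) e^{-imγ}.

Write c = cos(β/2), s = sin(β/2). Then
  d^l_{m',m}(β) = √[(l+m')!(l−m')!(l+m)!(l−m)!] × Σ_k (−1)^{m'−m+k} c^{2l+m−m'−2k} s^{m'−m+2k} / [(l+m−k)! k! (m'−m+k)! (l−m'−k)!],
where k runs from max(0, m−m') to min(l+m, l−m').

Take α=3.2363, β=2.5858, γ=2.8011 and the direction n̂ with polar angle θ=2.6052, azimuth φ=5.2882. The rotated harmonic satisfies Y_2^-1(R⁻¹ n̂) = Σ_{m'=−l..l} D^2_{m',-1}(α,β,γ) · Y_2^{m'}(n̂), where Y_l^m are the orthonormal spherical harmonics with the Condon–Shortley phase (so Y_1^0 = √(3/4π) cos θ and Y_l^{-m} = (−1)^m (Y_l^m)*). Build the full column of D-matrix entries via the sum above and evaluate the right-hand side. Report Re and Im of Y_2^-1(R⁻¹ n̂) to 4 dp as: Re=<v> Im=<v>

Re=-0.2177 Im=0.3019

Need the full column D^2_{m',-1} for m'=−2..2 at α=3.2363, β=2.5858, γ=2.8011.
cos(β/2)=0.274333, sin(β/2)=0.961635
d^2_{-2,-1}: single k=1 term ⇒ +0.039708;  D = -0.039255+0.005976i
d^2_{-1,-1}: k∈[0..1] ⇒ +0.005664 -0.208785 = -0.203121;  D = -0.197016+0.049423i
d^2_{0,-1}: k∈[0..1] ⇒ -0.048632 +0.597564 = +0.548932;  D = -0.517418+0.183317i
d^2_{1,-1}: k∈[0..1] ⇒ +0.208785 -0.855146 = -0.646362;  D = -0.586112+0.272501i
d^2_{2,-1}: single k=0 term ⇒ -0.487909;  D = +0.420994-0.246615i
Y_2^{m'}(θ=2.6052,φ=5.2882) and Σ D·Y over m':
  (-0.0393+0.0060i)·(-0.0411+0.0921i)  (-0.1970+0.0494i)·(-0.1848-0.2846i)  (-0.5174+0.1833i)·(+0.3837+0.0000i)  (-0.5861+0.2725i)·(+0.1848-0.2846i)  (+0.4210-0.2466i)·(-0.0411-0.0921i)
Y_2^-1(R⁻¹ n̂) = -0.217740+0.301932i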